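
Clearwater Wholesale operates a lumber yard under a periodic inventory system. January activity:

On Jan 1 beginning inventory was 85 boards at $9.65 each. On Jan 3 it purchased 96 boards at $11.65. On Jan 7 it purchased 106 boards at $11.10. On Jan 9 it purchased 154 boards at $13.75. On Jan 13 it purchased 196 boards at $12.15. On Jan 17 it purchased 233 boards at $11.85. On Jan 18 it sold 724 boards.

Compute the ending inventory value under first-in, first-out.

Ending inventory = $1,730.10

Jan 18, 724 sold [FIFO — oldest first]: 85 @ $9.65 + 96 @ $11.65 + 106 @ $11.10 + 154 @ $13.75 + 196 @ $12.15 + 87 @ $11.85 = $8,645.10
Ending inventory: 146 @ $11.85 = $1,730.10
Check: goods available $10,375.20 = COGS $8,645.10 + ending $1,730.10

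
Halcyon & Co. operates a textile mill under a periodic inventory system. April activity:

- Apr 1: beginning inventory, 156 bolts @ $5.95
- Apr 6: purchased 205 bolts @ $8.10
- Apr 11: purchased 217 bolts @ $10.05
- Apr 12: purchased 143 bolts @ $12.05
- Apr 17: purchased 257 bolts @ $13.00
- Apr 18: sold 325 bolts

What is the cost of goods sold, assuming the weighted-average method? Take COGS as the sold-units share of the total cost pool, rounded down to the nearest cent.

Apr 18, sell 325: 325/978 × $9,833.70 → $3,267.84
Ending inventory (cost pool remaining) = $6,565.86
Check: goods available $9,833.70 = COGS $3,267.84 + ending $6,565.86

COGS = $3,267.84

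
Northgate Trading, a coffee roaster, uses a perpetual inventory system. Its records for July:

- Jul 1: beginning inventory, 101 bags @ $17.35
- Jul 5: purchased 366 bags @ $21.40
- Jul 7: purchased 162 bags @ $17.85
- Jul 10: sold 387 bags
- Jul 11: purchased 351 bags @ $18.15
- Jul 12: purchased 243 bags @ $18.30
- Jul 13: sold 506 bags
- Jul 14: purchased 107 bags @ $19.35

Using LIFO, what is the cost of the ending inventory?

Jul 10, 387 sold [LIFO — newest first]: 162 @ $17.85 + 225 @ $21.40 = $7,706.70
Jul 13, 506 sold [LIFO — newest first]: 243 @ $18.30 + 263 @ $18.15 = $9,220.35
Total COGS = $7,706.70 + $9,220.35 = $16,927.05
Ending inventory: 101 @ $17.35 + 141 @ $21.40 + 88 @ $18.15 + 107 @ $19.35 = $8,437.40
Check: goods available $25,364.45 = COGS $16,927.05 + ending $8,437.40

Ending inventory = $8,437.40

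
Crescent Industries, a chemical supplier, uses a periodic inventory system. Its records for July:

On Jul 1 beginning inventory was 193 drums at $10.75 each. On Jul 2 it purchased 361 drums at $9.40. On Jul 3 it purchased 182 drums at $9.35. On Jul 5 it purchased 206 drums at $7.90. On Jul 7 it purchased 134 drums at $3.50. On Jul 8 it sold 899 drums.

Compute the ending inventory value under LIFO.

Ending inventory = $1,902.75

Jul 8, 899 sold [LIFO — newest first]: 134 @ $3.50 + 206 @ $7.90 + 182 @ $9.35 + 361 @ $9.40 + 16 @ $10.75 = $7,363.50
Ending inventory: 177 @ $10.75 = $1,902.75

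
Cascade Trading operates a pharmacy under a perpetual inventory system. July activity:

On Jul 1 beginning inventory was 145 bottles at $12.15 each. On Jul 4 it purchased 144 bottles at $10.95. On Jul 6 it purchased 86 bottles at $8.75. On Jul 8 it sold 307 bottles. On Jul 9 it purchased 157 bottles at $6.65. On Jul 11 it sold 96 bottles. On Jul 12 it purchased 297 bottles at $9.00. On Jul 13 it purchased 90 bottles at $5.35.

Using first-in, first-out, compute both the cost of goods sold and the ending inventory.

Jul 8, 307 sold [FIFO — oldest first]: 145 @ $12.15 + 144 @ $10.95 + 18 @ $8.75 = $3,496.05
Jul 11, 96 sold [FIFO — oldest first]: 68 @ $8.75 + 28 @ $6.65 = $781.20
Total COGS = $3,496.05 + $781.20 = $4,277.25
Ending inventory: 129 @ $6.65 + 297 @ $9.00 + 90 @ $5.35 = $4,012.35
Check: goods available $8,289.60 = COGS $4,277.25 + ending $4,012.35

COGS = $4,277.25; ending inventory = $4,012.35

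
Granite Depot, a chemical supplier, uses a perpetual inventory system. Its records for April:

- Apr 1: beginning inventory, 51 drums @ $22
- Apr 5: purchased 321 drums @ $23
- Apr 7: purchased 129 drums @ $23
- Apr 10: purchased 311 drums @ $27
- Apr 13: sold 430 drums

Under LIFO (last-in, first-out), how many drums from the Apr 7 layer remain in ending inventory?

Apr 13, 430 sold [LIFO — newest first]: 311 @ $27 + 119 @ $23 = $11,134
Ending inventory: 51 @ $22 + 321 @ $23 + 10 @ $23 = $8,735

10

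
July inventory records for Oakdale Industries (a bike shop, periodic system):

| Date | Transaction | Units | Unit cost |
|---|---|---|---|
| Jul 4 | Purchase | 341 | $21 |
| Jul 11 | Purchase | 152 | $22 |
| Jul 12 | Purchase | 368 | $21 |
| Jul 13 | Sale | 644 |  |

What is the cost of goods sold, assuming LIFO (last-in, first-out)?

COGS = $13,676

Jul 13, 644 sold [LIFO — newest first]: 368 @ $21 + 152 @ $22 + 124 @ $21 = $13,676
Ending inventory: 217 @ $21 = $4,557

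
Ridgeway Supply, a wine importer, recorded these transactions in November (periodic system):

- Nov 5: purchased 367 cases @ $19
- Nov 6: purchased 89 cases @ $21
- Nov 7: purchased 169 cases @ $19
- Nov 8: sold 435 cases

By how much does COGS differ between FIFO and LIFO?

$42

FIFO COGS: 367 @ $19 + 68 @ $21 = $8,401
LIFO COGS: 169 @ $19 + 89 @ $21 + 177 @ $19 = $8,443
Difference = |$8,401 − $8,443| = $42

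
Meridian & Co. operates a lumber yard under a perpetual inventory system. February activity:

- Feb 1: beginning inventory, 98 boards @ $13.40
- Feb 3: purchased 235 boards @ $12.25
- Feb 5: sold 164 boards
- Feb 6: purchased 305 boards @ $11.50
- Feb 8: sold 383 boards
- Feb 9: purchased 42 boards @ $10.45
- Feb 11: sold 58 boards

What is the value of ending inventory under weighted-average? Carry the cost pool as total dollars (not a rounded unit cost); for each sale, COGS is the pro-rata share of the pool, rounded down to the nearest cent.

After Feb 1: 98 on hand, pool $1,313.20 (≈ $13.4000 each)
After Feb 3: 333 on hand, pool $4,191.95 (≈ $12.5884 each)
Feb 5, sell 164: 164/333 × $4,191.95 → $2,064.50
After Feb 6: 474 on hand, pool $5,634.95 (≈ $11.8881 each)
Feb 8, sell 383: 383/474 × $5,634.95 → $4,553.13
After Feb 9: 133 on hand, pool $1,520.72 (≈ $11.4340 each)
Feb 11, sell 58: 58/133 × $1,520.72 → $663.17
Total COGS = $2,064.50 + $4,553.13 + $663.17 = $7,280.80
Ending inventory (cost pool remaining) = $857.55
Check: goods available $8,138.35 = COGS $7,280.80 + ending $857.55

Ending inventory = $857.55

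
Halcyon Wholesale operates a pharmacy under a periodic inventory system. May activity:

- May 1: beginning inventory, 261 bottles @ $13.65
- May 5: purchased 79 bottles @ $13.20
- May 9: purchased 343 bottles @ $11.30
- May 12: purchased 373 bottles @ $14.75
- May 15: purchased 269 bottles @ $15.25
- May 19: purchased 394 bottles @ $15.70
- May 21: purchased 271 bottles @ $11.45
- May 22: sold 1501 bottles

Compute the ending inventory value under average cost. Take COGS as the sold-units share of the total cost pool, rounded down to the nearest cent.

Ending inventory = $6,726.61

May 22, sell 1501: 1501/1990 × $27,374.10 → $20,647.49
Ending inventory (cost pool remaining) = $6,726.61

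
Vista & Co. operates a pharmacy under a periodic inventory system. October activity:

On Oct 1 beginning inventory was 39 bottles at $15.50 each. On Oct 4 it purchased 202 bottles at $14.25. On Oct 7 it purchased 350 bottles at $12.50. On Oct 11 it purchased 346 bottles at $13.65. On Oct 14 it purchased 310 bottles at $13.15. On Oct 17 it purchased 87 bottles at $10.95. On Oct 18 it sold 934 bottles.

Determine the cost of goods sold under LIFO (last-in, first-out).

COGS = $12,139.55

Oct 18, 934 sold [LIFO — newest first]: 87 @ $10.95 + 310 @ $13.15 + 346 @ $13.65 + 191 @ $12.50 = $12,139.55
Ending inventory: 39 @ $15.50 + 202 @ $14.25 + 159 @ $12.50 = $5,470.50
Check: goods available $17,610.05 = COGS $12,139.55 + ending $5,470.50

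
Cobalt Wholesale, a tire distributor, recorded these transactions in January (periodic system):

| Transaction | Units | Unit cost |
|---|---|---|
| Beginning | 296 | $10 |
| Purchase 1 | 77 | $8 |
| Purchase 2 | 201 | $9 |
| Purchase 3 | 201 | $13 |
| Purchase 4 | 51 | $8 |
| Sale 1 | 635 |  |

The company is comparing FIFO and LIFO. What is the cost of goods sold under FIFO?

FIFO COGS: 296 @ $10 + 77 @ $8 + 201 @ $9 + 61 @ $13 = $6,178
LIFO COGS: 51 @ $8 + 201 @ $13 + 201 @ $9 + 77 @ $8 + 105 @ $10 = $6,496

COGS = $6,178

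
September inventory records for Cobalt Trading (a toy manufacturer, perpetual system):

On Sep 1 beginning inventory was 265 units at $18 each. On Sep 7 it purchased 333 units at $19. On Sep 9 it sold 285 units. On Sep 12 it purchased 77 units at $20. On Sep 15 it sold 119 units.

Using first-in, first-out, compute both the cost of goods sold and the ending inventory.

Sep 9, 285 sold [FIFO — oldest first]: 265 @ $18 + 20 @ $19 = $5,150
Sep 15, 119 sold [FIFO — oldest first]: 119 @ $19 = $2,261
Total COGS = $5,150 + $2,261 = $7,411
Ending inventory: 194 @ $19 + 77 @ $20 = $5,226

COGS = $7,411; ending inventory = $5,226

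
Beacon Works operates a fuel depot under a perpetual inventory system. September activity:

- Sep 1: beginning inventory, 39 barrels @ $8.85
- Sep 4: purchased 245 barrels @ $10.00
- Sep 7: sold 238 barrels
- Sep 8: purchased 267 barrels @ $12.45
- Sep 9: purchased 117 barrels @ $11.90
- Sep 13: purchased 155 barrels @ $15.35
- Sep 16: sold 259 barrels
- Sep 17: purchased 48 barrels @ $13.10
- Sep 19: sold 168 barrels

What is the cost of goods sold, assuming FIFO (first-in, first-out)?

COGS = $7,475.90

Sep 7, 238 sold [FIFO — oldest first]: 39 @ $8.85 + 199 @ $10.00 = $2,335.15
Sep 16, 259 sold [FIFO — oldest first]: 46 @ $10.00 + 213 @ $12.45 = $3,111.85
Sep 19, 168 sold [FIFO — oldest first]: 54 @ $12.45 + 114 @ $11.90 = $2,028.90
Total COGS = $2,335.15 + $3,111.85 + $2,028.90 = $7,475.90
Ending inventory: 3 @ $11.90 + 155 @ $15.35 + 48 @ $13.10 = $3,043.75
Check: goods available $10,519.65 = COGS $7,475.90 + ending $3,043.75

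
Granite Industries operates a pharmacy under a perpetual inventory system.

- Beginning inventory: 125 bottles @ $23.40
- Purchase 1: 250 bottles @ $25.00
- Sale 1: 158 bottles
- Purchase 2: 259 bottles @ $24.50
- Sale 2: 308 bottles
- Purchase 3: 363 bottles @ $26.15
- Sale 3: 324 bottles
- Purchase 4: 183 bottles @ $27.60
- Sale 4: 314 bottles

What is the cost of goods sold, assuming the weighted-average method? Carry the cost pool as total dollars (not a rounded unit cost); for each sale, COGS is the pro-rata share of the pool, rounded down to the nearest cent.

COGS = $28,045.89

After Beginning: 125 on hand, pool $2,925.00 (≈ $23.4000 each)
After Purchase 1: 375 on hand, pool $9,175.00 (≈ $24.4667 each)
Sale 1, sell 158: 158/375 × $9,175.00 → $3,865.73
After Purchase 2: 476 on hand, pool $11,654.77 (≈ $24.4848 each)
Sale 2, sell 308: 308/476 × $11,654.77 → $7,541.32
After Purchase 3: 531 on hand, pool $13,605.90 (≈ $25.6232 each)
Sale 3, sell 324: 324/531 × $13,605.90 → $8,301.90
After Purchase 4: 390 on hand, pool $10,354.80 (≈ $26.5508 each)
Sale 4, sell 314: 314/390 × $10,354.80 → $8,336.94
Total COGS = $3,865.73 + $7,541.32 + $8,301.90 + $8,336.94 = $28,045.89
Ending inventory (cost pool remaining) = $2,017.86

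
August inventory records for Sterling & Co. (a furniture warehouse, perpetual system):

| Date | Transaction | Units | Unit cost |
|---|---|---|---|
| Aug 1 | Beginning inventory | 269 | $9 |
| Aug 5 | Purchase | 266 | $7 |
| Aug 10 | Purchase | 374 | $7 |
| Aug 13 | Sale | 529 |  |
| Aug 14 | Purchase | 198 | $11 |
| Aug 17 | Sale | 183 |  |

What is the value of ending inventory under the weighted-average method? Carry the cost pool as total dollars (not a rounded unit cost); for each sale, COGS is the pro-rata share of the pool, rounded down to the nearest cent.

After Aug 1: 269 on hand, pool $2,421.00 (≈ $9.0000 each)
After Aug 5: 535 on hand, pool $4,283.00 (≈ $8.0056 each)
After Aug 10: 909 on hand, pool $6,901.00 (≈ $7.5919 each)
Aug 13, sell 529: 529/909 × $6,901.00 → $4,016.09
After Aug 14: 578 on hand, pool $5,062.91 (≈ $8.7594 each)
Aug 17, sell 183: 183/578 × $5,062.91 → $1,602.96
Total COGS = $4,016.09 + $1,602.96 = $5,619.05
Ending inventory (cost pool remaining) = $3,459.95
Check: goods available $9,079.00 = COGS $5,619.05 + ending $3,459.95

Ending inventory = $3,459.95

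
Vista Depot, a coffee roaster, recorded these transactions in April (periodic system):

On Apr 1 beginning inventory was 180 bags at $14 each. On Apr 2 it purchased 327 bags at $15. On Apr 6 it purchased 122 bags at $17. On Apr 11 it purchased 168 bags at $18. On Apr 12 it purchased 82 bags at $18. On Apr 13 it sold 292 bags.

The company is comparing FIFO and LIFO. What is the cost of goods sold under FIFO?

COGS = $4,200

FIFO COGS: 180 @ $14 + 112 @ $15 = $4,200
LIFO COGS: 82 @ $18 + 168 @ $18 + 42 @ $17 = $5,214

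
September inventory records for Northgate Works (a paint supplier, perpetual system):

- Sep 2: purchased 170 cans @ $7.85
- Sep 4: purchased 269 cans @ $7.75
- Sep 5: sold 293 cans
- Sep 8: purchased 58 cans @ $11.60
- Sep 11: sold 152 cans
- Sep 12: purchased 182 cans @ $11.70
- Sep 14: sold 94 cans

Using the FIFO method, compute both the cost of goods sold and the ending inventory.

COGS = $4,583.45; ending inventory = $1,638.00

Sep 5, 293 sold [FIFO — oldest first]: 170 @ $7.85 + 123 @ $7.75 = $2,287.75
Sep 11, 152 sold [FIFO — oldest first]: 146 @ $7.75 + 6 @ $11.60 = $1,201.10
Sep 14, 94 sold [FIFO — oldest first]: 52 @ $11.60 + 42 @ $11.70 = $1,094.60
Total COGS = $2,287.75 + $1,201.10 + $1,094.60 = $4,583.45
Ending inventory: 140 @ $11.70 = $1,638.00
Check: goods available $6,221.45 = COGS $4,583.45 + ending $1,638.00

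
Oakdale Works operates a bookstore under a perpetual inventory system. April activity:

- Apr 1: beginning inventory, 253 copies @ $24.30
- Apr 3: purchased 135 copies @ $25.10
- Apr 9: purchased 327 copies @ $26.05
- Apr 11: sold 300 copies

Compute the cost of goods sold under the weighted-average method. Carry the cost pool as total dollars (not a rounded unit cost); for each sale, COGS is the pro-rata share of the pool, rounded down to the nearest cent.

COGS = $7,575.41

After Apr 1: 253 on hand, pool $6,147.90 (≈ $24.3000 each)
After Apr 3: 388 on hand, pool $9,536.40 (≈ $24.5784 each)
After Apr 9: 715 on hand, pool $18,054.75 (≈ $25.2514 each)
Apr 11, sell 300: 300/715 × $18,054.75 → $7,575.41
Ending inventory (cost pool remaining) = $10,479.34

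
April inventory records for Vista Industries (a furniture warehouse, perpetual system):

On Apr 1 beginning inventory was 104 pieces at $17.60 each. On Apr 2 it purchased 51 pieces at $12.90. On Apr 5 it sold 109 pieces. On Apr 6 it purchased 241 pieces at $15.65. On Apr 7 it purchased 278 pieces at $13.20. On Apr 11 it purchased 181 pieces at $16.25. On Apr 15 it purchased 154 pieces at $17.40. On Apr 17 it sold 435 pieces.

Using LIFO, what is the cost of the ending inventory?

Apr 5, 109 sold [LIFO — newest first]: 51 @ $12.90 + 58 @ $17.60 = $1,678.70
Apr 17, 435 sold [LIFO — newest first]: 154 @ $17.40 + 181 @ $16.25 + 100 @ $13.20 = $6,940.85
Total COGS = $1,678.70 + $6,940.85 = $8,619.55
Ending inventory: 46 @ $17.60 + 241 @ $15.65 + 178 @ $13.20 = $6,930.85
Check: goods available $15,550.40 = COGS $8,619.55 + ending $6,930.85

Ending inventory = $6,930.85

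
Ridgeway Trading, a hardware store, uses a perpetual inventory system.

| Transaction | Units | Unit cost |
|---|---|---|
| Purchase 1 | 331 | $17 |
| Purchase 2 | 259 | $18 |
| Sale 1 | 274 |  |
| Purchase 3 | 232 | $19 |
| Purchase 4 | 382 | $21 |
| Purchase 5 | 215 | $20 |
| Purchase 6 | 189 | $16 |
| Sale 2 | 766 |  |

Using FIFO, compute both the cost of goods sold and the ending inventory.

Sale 1 (274) [FIFO — oldest first]: 274 @ $17 = $4,658
Sale 2 (766) [FIFO — oldest first]: 57 @ $17 + 259 @ $18 + 232 @ $19 + 218 @ $21 = $14,617
Total COGS = $4,658 + $14,617 = $19,275
Ending inventory: 164 @ $21 + 215 @ $20 + 189 @ $16 = $10,768
Check: goods available $30,043 = COGS $19,275 + ending $10,768

COGS = $19,275; ending inventory = $10,768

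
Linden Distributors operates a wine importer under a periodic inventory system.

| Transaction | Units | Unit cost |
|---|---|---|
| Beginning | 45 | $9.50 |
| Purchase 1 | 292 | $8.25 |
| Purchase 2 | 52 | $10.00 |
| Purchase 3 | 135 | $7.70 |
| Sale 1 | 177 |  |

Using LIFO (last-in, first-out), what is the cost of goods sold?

COGS = $1,459.50

Sale 1 (177) [LIFO — newest first]: 135 @ $7.70 + 42 @ $10.00 = $1,459.50
Ending inventory: 45 @ $9.50 + 292 @ $8.25 + 10 @ $10.00 = $2,936.50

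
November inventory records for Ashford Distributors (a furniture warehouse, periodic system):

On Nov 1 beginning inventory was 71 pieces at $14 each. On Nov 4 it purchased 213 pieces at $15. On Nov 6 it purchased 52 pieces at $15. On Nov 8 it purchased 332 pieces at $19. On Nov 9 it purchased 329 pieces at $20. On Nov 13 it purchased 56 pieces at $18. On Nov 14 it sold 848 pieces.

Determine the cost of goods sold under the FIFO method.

COGS = $14,877

Nov 14, 848 sold [FIFO — oldest first]: 71 @ $14 + 213 @ $15 + 52 @ $15 + 332 @ $19 + 180 @ $20 = $14,877
Ending inventory: 149 @ $20 + 56 @ $18 = $3,988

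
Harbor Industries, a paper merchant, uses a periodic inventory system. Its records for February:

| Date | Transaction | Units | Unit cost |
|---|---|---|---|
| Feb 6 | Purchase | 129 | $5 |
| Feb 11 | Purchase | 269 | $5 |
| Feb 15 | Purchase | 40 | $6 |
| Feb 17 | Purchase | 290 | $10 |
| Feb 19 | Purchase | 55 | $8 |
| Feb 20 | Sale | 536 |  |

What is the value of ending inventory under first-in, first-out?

Feb 20, 536 sold [FIFO — oldest first]: 129 @ $5 + 269 @ $5 + 40 @ $6 + 98 @ $10 = $3,210
Ending inventory: 192 @ $10 + 55 @ $8 = $2,360

Ending inventory = $2,360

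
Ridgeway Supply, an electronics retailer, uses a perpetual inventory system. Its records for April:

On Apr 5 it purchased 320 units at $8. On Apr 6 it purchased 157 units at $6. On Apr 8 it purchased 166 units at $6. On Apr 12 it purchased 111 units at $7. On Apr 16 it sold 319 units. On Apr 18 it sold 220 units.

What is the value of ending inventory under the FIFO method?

Ending inventory = $1,401

Apr 16, 319 sold [FIFO — oldest first]: 319 @ $8 = $2,552
Apr 18, 220 sold [FIFO — oldest first]: 1 @ $8 + 157 @ $6 + 62 @ $6 = $1,322
Total COGS = $2,552 + $1,322 = $3,874
Ending inventory: 104 @ $6 + 111 @ $7 = $1,401
Check: goods available $5,275 = COGS $3,874 + ending $1,401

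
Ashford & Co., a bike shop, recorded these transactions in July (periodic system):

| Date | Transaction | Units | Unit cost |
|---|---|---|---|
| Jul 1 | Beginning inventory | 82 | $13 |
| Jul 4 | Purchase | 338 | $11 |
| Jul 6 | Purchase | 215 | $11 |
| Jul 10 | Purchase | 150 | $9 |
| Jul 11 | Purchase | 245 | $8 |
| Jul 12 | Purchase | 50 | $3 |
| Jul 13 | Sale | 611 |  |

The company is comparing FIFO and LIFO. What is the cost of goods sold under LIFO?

FIFO COGS: 82 @ $13 + 338 @ $11 + 191 @ $11 = $6,885
LIFO COGS: 50 @ $3 + 245 @ $8 + 150 @ $9 + 166 @ $11 = $5,286

COGS = $5,286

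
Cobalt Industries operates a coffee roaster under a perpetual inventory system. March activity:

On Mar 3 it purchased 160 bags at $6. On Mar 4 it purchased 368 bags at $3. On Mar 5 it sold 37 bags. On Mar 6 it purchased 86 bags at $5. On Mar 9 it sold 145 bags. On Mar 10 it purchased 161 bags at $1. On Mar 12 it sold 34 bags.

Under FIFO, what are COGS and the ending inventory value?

COGS = $1,128; ending inventory = $1,527

Mar 5, 37 sold [FIFO — oldest first]: 37 @ $6 = $222
Mar 9, 145 sold [FIFO — oldest first]: 123 @ $6 + 22 @ $3 = $804
Mar 12, 34 sold [FIFO — oldest first]: 34 @ $3 = $102
Total COGS = $222 + $804 + $102 = $1,128
Ending inventory: 312 @ $3 + 86 @ $5 + 161 @ $1 = $1,527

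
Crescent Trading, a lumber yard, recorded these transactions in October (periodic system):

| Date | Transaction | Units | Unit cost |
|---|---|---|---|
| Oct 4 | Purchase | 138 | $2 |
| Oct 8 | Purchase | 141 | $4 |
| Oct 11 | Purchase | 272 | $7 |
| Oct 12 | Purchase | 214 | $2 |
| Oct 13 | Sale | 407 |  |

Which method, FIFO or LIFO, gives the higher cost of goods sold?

FIFO COGS: 138 @ $2 + 141 @ $4 + 128 @ $7 = $1,736
LIFO COGS: 214 @ $2 + 193 @ $7 = $1,779

LIFO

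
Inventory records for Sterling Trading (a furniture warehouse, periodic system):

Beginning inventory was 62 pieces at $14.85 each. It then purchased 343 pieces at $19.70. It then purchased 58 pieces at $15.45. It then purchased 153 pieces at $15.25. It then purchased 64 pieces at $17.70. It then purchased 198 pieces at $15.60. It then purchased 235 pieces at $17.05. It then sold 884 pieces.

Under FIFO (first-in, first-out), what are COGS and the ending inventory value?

COGS = $15,231.05; ending inventory = $3,904.45

Sale 1 (884) [FIFO — oldest first]: 62 @ $14.85 + 343 @ $19.70 + 58 @ $15.45 + 153 @ $15.25 + 64 @ $17.70 + 198 @ $15.60 + 6 @ $17.05 = $15,231.05
Ending inventory: 229 @ $17.05 = $3,904.45
Check: goods available $19,135.50 = COGS $15,231.05 + ending $3,904.45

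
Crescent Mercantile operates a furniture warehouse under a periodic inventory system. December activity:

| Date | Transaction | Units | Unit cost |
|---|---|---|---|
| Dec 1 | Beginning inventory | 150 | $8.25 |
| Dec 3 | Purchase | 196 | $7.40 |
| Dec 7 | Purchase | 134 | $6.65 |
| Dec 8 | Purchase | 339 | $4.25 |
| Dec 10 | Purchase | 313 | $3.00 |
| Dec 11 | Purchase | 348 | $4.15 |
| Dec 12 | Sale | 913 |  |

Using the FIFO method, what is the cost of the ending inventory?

Ending inventory = $2,101.20

Dec 12, 913 sold [FIFO — oldest first]: 150 @ $8.25 + 196 @ $7.40 + 134 @ $6.65 + 339 @ $4.25 + 94 @ $3.00 = $5,301.75
Ending inventory: 219 @ $3.00 + 348 @ $4.15 = $2,101.20
Check: goods available $7,402.95 = COGS $5,301.75 + ending $2,101.20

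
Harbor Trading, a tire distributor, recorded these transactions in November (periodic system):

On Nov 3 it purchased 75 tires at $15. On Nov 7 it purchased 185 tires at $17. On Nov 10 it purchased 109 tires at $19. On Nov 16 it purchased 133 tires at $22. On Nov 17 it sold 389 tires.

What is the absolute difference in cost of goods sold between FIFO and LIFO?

$715

FIFO COGS: 75 @ $15 + 185 @ $17 + 109 @ $19 + 20 @ $22 = $6,781
LIFO COGS: 133 @ $22 + 109 @ $19 + 147 @ $17 = $7,496
Difference = |$6,781 − $7,496| = $715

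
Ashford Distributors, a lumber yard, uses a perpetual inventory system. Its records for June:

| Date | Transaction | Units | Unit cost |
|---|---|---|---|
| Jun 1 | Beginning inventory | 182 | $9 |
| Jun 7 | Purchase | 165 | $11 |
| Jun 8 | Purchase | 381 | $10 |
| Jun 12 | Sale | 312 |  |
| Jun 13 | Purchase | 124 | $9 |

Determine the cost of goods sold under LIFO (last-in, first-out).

COGS = $3,120

Jun 12, 312 sold [LIFO — newest first]: 312 @ $10 = $3,120
Ending inventory: 182 @ $9 + 165 @ $11 + 69 @ $10 + 124 @ $9 = $5,259
Check: goods available $8,379 = COGS $3,120 + ending $5,259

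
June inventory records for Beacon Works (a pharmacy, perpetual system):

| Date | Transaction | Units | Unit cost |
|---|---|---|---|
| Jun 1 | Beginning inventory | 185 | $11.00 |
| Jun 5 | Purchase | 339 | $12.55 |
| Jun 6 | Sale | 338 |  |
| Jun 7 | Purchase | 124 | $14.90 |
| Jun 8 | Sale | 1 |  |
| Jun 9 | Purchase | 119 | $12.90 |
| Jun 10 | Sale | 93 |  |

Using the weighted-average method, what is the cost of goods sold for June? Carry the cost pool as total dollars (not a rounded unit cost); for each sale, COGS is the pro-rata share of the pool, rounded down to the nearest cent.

COGS = $5,287.36

After Jun 1: 185 on hand, pool $2,035.00 (≈ $11.0000 each)
After Jun 5: 524 on hand, pool $6,289.45 (≈ $12.0028 each)
Jun 6, sell 338: 338/524 × $6,289.45 → $4,056.93
After Jun 7: 310 on hand, pool $4,080.12 (≈ $13.1617 each)
Jun 8, sell 1: 1/310 × $4,080.12 → $13.16
After Jun 9: 428 on hand, pool $5,602.06 (≈ $13.0889 each)
Jun 10, sell 93: 93/428 × $5,602.06 → $1,217.27
Total COGS = $4,056.93 + $13.16 + $1,217.27 = $5,287.36
Ending inventory (cost pool remaining) = $4,384.79
Check: goods available $9,672.15 = COGS $5,287.36 + ending $4,384.79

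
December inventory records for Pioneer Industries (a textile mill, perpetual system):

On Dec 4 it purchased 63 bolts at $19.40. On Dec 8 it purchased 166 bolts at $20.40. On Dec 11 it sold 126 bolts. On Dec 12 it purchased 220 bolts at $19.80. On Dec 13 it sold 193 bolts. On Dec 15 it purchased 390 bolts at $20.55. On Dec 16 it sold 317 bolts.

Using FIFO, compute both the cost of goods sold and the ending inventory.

COGS = $12,807.45; ending inventory = $4,171.65

Dec 11, 126 sold [FIFO — oldest first]: 63 @ $19.40 + 63 @ $20.40 = $2,507.40
Dec 13, 193 sold [FIFO — oldest first]: 103 @ $20.40 + 90 @ $19.80 = $3,883.20
Dec 16, 317 sold [FIFO — oldest first]: 130 @ $19.80 + 187 @ $20.55 = $6,416.85
Total COGS = $2,507.40 + $3,883.20 + $6,416.85 = $12,807.45
Ending inventory: 203 @ $20.55 = $4,171.65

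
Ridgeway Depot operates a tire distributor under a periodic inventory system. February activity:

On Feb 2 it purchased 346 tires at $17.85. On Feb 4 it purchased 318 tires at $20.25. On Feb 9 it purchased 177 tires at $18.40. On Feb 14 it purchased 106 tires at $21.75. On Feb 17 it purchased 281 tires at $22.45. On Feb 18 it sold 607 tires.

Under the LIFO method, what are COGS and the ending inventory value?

COGS = $12,741.50; ending inventory = $11,744.85

Feb 18, 607 sold [LIFO — newest first]: 281 @ $22.45 + 106 @ $21.75 + 177 @ $18.40 + 43 @ $20.25 = $12,741.50
Ending inventory: 346 @ $17.85 + 275 @ $20.25 = $11,744.85
Check: goods available $24,486.35 = COGS $12,741.50 + ending $11,744.85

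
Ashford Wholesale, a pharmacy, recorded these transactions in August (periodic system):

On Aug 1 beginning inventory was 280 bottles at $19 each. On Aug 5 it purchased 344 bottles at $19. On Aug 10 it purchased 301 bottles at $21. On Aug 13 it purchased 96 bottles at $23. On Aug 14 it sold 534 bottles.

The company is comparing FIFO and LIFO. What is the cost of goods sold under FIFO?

FIFO COGS: 280 @ $19 + 254 @ $19 = $10,146
LIFO COGS: 96 @ $23 + 301 @ $21 + 137 @ $19 = $11,132

COGS = $10,146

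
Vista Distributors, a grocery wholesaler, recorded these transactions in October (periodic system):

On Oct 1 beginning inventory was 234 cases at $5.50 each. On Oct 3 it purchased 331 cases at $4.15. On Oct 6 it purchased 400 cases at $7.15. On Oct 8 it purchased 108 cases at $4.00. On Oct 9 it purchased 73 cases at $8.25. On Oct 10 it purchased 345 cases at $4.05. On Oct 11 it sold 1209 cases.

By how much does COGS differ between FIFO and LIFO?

$344.10

FIFO COGS: 234 @ $5.50 + 331 @ $4.15 + 400 @ $7.15 + 108 @ $4.00 + 73 @ $8.25 + 63 @ $4.05 = $6,810.05
LIFO COGS: 345 @ $4.05 + 73 @ $8.25 + 108 @ $4.00 + 400 @ $7.15 + 283 @ $4.15 = $6,465.95
Difference = |$6,810.05 − $6,465.95| = $344.10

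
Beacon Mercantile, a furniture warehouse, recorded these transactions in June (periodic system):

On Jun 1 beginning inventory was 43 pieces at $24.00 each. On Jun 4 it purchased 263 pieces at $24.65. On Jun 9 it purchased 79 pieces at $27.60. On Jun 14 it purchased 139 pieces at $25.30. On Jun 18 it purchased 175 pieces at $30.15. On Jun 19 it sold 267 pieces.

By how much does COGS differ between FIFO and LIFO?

FIFO COGS: 43 @ $24.00 + 224 @ $24.65 = $6,553.60
LIFO COGS: 175 @ $30.15 + 92 @ $25.30 = $7,603.85
Difference = |$6,553.60 − $7,603.85| = $1,050.25

$1,050.25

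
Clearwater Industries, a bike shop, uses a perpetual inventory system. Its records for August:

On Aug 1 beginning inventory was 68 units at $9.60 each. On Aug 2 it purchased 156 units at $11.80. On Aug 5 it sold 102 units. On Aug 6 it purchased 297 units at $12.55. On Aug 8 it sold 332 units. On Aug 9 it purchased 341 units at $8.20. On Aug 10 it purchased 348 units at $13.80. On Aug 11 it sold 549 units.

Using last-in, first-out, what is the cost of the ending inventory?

Aug 5, 102 sold [LIFO — newest first]: 102 @ $11.80 = $1,203.60
Aug 8, 332 sold [LIFO — newest first]: 297 @ $12.55 + 35 @ $11.80 = $4,140.35
Aug 11, 549 sold [LIFO — newest first]: 348 @ $13.80 + 201 @ $8.20 = $6,450.60
Total COGS = $1,203.60 + $4,140.35 + $6,450.60 = $11,794.55
Ending inventory: 68 @ $9.60 + 19 @ $11.80 + 140 @ $8.20 = $2,025.00

Ending inventory = $2,025.00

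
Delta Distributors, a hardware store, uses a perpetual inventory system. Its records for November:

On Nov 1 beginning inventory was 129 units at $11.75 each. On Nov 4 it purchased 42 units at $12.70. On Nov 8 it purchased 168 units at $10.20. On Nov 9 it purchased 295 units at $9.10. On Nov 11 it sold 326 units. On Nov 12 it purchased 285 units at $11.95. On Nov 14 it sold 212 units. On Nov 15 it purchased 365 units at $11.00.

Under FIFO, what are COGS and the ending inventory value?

COGS = $5,573.65; ending inventory = $8,294.35

Nov 11, 326 sold [FIFO — oldest first]: 129 @ $11.75 + 42 @ $12.70 + 155 @ $10.20 = $3,630.15
Nov 14, 212 sold [FIFO — oldest first]: 13 @ $10.20 + 199 @ $9.10 = $1,943.50
Total COGS = $3,630.15 + $1,943.50 = $5,573.65
Ending inventory: 96 @ $9.10 + 285 @ $11.95 + 365 @ $11.00 = $8,294.35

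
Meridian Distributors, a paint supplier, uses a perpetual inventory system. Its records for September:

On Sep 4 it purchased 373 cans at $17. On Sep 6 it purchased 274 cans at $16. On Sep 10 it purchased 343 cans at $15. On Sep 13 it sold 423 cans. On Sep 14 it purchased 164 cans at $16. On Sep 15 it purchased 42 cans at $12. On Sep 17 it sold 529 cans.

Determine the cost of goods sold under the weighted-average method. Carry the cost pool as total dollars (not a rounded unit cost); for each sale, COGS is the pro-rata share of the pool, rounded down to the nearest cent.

After Sep 4: 373 on hand, pool $6,341.00 (≈ $17.0000 each)
After Sep 6: 647 on hand, pool $10,725.00 (≈ $16.5765 each)
After Sep 10: 990 on hand, pool $15,870.00 (≈ $16.0303 each)
Sep 13, sell 423: 423/990 × $15,870.00 → $6,780.81
After Sep 14: 731 on hand, pool $11,713.19 (≈ $16.0235 each)
After Sep 15: 773 on hand, pool $12,217.19 (≈ $15.8049 each)
Sep 17, sell 529: 529/773 × $12,217.19 → $8,360.79
Total COGS = $6,780.81 + $8,360.79 = $15,141.60
Ending inventory (cost pool remaining) = $3,856.40

COGS = $15,141.60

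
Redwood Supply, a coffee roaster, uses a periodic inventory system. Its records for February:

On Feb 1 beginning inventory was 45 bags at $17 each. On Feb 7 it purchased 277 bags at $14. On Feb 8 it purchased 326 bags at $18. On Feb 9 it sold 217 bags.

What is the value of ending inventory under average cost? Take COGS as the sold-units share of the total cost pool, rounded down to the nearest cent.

Feb 9, sell 217: 217/648 × $10,511.00 → $3,519.88
Ending inventory (cost pool remaining) = $6,991.12
Check: goods available $10,511.00 = COGS $3,519.88 + ending $6,991.12

Ending inventory = $6,991.12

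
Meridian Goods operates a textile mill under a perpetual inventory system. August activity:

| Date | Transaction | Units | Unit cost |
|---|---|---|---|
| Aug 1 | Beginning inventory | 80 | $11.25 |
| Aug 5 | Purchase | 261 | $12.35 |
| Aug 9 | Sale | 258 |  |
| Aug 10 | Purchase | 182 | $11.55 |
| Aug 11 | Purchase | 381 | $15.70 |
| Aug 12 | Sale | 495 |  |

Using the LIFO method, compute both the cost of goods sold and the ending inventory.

Aug 9, 258 sold [LIFO — newest first]: 258 @ $12.35 = $3,186.30
Aug 12, 495 sold [LIFO — newest first]: 381 @ $15.70 + 114 @ $11.55 = $7,298.40
Total COGS = $3,186.30 + $7,298.40 = $10,484.70
Ending inventory: 80 @ $11.25 + 3 @ $12.35 + 68 @ $11.55 = $1,722.45

COGS = $10,484.70; ending inventory = $1,722.45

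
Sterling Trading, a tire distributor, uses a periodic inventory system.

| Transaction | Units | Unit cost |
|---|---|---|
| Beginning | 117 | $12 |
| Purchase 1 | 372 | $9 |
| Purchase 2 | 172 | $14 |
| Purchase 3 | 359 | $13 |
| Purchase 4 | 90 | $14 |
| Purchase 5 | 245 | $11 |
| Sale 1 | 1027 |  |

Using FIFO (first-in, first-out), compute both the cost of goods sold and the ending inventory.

COGS = $11,925; ending inventory = $3,857

Sale 1 (1027) [FIFO — oldest first]: 117 @ $12 + 372 @ $9 + 172 @ $14 + 359 @ $13 + 7 @ $14 = $11,925
Ending inventory: 83 @ $14 + 245 @ $11 = $3,857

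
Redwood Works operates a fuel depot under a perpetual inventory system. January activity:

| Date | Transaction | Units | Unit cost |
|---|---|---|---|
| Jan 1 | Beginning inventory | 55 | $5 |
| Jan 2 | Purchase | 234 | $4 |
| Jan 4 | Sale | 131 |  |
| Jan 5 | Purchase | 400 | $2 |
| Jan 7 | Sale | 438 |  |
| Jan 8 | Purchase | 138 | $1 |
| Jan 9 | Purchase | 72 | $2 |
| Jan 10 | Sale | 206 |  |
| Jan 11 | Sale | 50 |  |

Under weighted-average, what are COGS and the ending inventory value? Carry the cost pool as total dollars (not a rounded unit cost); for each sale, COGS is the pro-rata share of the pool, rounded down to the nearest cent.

COGS = $2,159.25; ending inventory = $133.75

After Jan 1: 55 on hand, pool $275.00 (≈ $5.0000 each)
After Jan 2: 289 on hand, pool $1,211.00 (≈ $4.1903 each)
Jan 4, sell 131: 131/289 × $1,211.00 → $548.93
After Jan 5: 558 on hand, pool $1,462.07 (≈ $2.6202 each)
Jan 7, sell 438: 438/558 × $1,462.07 → $1,147.64
After Jan 8: 258 on hand, pool $452.43 (≈ $1.7536 each)
After Jan 9: 330 on hand, pool $596.43 (≈ $1.8074 each)
Jan 10, sell 206: 206/330 × $596.43 → $372.31
Jan 11, sell 50: 50/124 × $224.12 → $90.37
Total COGS = $548.93 + $1,147.64 + $372.31 + $90.37 = $2,159.25
Ending inventory (cost pool remaining) = $133.75
Check: goods available $2,293.00 = COGS $2,159.25 + ending $133.75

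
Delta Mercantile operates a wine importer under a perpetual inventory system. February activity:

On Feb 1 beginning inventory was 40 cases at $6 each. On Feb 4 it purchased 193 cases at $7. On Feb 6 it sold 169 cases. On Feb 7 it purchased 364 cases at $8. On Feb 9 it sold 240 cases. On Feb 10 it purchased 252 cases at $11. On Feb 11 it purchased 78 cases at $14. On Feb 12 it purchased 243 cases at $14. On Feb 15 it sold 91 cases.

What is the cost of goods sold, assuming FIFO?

Feb 6, 169 sold [FIFO — oldest first]: 40 @ $6 + 129 @ $7 = $1,143
Feb 9, 240 sold [FIFO — oldest first]: 64 @ $7 + 176 @ $8 = $1,856
Feb 15, 91 sold [FIFO — oldest first]: 91 @ $8 = $728
Total COGS = $1,143 + $1,856 + $728 = $3,727
Ending inventory: 97 @ $8 + 252 @ $11 + 78 @ $14 + 243 @ $14 = $8,042

COGS = $3,727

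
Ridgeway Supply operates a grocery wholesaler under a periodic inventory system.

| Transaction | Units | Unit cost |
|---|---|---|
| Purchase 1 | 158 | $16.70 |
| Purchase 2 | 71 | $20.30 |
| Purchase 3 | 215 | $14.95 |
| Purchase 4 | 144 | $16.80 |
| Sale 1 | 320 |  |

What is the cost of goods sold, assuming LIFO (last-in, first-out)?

Sale 1 (320) [LIFO — newest first]: 144 @ $16.80 + 176 @ $14.95 = $5,050.40
Ending inventory: 158 @ $16.70 + 71 @ $20.30 + 39 @ $14.95 = $4,662.95
Check: goods available $9,713.35 = COGS $5,050.40 + ending $4,662.95

COGS = $5,050.40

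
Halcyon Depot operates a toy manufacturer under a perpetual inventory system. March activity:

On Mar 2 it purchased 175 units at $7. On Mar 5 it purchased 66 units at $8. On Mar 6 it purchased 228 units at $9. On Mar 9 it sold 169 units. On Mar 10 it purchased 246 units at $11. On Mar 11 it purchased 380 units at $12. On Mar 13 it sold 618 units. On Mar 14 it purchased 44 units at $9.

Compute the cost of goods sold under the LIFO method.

Mar 9, 169 sold [LIFO — newest first]: 169 @ $9 = $1,521
Mar 13, 618 sold [LIFO — newest first]: 380 @ $12 + 238 @ $11 = $7,178
Total COGS = $1,521 + $7,178 = $8,699
Ending inventory: 175 @ $7 + 66 @ $8 + 59 @ $9 + 8 @ $11 + 44 @ $9 = $2,768
Check: goods available $11,467 = COGS $8,699 + ending $2,768

COGS = $8,699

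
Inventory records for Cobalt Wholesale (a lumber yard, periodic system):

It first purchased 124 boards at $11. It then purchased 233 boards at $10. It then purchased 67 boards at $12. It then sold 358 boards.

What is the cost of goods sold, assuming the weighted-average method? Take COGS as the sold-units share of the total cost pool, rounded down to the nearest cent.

COGS = $3,797.83

Sale 1, sell 358: 358/424 × $4,498.00 → $3,797.83
Ending inventory (cost pool remaining) = $700.17
Check: goods available $4,498.00 = COGS $3,797.83 + ending $700.17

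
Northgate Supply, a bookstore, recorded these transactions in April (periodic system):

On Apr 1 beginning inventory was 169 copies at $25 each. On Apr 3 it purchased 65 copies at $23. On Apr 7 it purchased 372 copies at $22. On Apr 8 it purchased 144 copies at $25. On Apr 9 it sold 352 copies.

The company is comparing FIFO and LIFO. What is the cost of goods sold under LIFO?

FIFO COGS: 169 @ $25 + 65 @ $23 + 118 @ $22 = $8,316
LIFO COGS: 144 @ $25 + 208 @ $22 = $8,176

COGS = $8,176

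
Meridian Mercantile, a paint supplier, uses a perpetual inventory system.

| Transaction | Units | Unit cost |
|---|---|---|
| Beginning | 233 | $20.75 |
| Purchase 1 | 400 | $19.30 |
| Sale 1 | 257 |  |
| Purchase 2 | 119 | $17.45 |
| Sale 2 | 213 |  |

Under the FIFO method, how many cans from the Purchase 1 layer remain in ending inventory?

Sale 1 (257) [FIFO — oldest first]: 233 @ $20.75 + 24 @ $19.30 = $5,297.95
Sale 2 (213) [FIFO — oldest first]: 213 @ $19.30 = $4,110.90
Total COGS = $5,297.95 + $4,110.90 = $9,408.85
Ending inventory: 163 @ $19.30 + 119 @ $17.45 = $5,222.45

163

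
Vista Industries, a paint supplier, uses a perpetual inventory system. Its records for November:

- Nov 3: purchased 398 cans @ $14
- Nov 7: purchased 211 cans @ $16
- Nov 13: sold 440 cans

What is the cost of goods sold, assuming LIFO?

COGS = $6,582

Nov 13, 440 sold [LIFO — newest first]: 211 @ $16 + 229 @ $14 = $6,582
Ending inventory: 169 @ $14 = $2,366
Check: goods available $8,948 = COGS $6,582 + ending $2,366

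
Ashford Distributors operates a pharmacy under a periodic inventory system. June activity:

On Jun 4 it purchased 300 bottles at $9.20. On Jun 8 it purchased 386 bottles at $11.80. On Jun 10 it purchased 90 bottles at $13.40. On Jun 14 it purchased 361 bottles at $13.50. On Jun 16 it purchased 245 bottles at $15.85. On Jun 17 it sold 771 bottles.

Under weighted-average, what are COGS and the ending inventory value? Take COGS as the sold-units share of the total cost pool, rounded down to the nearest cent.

Jun 17, sell 771: 771/1382 × $17,277.55 → $9,638.92
Ending inventory (cost pool remaining) = $7,638.63
Check: goods available $17,277.55 = COGS $9,638.92 + ending $7,638.63

COGS = $9,638.92; ending inventory = $7,638.63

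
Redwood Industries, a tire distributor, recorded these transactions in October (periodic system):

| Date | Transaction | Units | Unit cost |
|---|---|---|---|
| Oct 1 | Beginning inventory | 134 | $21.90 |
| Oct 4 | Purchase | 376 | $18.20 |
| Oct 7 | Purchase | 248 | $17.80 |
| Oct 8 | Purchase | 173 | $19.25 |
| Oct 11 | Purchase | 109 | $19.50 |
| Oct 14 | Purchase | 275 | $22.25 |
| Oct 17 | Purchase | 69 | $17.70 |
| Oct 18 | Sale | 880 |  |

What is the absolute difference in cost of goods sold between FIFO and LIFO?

FIFO COGS: 134 @ $21.90 + 376 @ $18.20 + 248 @ $17.80 + 122 @ $19.25 = $16,540.70
LIFO COGS: 69 @ $17.70 + 275 @ $22.25 + 109 @ $19.50 + 173 @ $19.25 + 248 @ $17.80 + 6 @ $18.20 = $17,319.40
Difference = |$16,540.70 − $17,319.40| = $778.70

$778.70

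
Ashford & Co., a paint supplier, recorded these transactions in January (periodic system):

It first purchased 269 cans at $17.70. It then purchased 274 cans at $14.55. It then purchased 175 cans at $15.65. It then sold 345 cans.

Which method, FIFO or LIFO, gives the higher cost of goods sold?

FIFO COGS: 269 @ $17.70 + 76 @ $14.55 = $5,867.10
LIFO COGS: 175 @ $15.65 + 170 @ $14.55 = $5,212.25

FIFO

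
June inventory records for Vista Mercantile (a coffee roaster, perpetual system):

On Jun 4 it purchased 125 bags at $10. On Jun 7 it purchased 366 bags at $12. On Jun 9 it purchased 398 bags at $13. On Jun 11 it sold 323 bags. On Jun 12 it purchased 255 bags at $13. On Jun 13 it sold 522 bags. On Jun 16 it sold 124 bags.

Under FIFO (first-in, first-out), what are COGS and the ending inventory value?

Jun 11, 323 sold [FIFO — oldest first]: 125 @ $10 + 198 @ $12 = $3,626
Jun 13, 522 sold [FIFO — oldest first]: 168 @ $12 + 354 @ $13 = $6,618
Jun 16, 124 sold [FIFO — oldest first]: 44 @ $13 + 80 @ $13 = $1,612
Total COGS = $3,626 + $6,618 + $1,612 = $11,856
Ending inventory: 175 @ $13 = $2,275
Check: goods available $14,131 = COGS $11,856 + ending $2,275

COGS = $11,856; ending inventory = $2,275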